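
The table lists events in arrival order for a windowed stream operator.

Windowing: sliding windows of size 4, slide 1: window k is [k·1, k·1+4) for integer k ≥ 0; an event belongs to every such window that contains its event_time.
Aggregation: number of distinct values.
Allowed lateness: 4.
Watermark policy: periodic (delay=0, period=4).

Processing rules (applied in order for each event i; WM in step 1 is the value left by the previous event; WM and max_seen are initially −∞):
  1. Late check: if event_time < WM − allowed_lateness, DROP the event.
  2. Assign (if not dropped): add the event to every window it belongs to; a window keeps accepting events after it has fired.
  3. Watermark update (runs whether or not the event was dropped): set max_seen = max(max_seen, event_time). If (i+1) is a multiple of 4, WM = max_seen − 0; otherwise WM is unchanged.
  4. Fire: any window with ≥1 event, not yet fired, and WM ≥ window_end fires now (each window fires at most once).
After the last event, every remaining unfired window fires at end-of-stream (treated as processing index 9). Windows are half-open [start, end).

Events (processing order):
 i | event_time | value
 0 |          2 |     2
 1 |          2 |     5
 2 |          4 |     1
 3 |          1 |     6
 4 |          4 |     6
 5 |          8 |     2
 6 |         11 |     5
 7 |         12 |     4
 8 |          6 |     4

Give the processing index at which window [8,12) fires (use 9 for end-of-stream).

7

i=0 t=2 v=2: → [2,6),[1,5),[0,4); WM=−∞
i=1 t=2 v=5: → [2,6),[1,5),[0,4); WM=−∞
i=2 t=4 v=1: → [4,8),[3,7),[2,6),[1,5); WM=−∞
i=3 t=1 v=6: → [1,5),[0,4); WM=4; [0,4) fires=3
i=4 t=4 v=6: → [4,8),[3,7),[2,6),[1,5); WM=4
i=5 t=8 v=2: → [8,12),[7,11),[6,10),[5,9); WM=4
i=6 t=11 v=5: → [11,15),[10,14),[9,13),[8,12); WM=4
i=7 t=12 v=4: → [12,16),[11,15),[10,14),[9,13); WM=12; [1,5) fires=4 [2,6) fires=4 [3,7) fires=2 [4,8) fires=2 [5,9) fires=1 [6,10) fires=1 [7,11) fires=1 [8,12) fires=2
i=8 t=6 v=4: DROP (t<12-4); WM=12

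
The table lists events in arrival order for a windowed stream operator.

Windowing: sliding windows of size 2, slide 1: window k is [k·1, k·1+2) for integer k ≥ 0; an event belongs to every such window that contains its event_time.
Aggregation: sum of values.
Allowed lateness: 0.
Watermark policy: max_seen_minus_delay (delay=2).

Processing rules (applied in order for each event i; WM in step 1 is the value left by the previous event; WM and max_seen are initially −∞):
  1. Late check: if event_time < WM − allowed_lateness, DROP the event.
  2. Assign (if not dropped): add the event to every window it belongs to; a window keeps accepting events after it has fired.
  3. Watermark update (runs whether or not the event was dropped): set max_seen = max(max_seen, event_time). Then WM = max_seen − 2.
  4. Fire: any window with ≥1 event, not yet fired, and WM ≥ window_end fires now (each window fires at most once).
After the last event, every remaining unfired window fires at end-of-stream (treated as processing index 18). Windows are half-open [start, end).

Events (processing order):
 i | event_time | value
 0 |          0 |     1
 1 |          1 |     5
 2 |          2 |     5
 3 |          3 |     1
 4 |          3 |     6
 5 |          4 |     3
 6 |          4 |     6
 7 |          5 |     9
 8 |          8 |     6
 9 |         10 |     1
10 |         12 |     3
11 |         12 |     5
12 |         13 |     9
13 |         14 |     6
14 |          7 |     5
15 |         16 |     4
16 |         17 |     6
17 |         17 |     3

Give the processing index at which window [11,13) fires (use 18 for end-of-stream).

i=0 t=0 v=1: → [0,2); WM=-2
i=1 t=1 v=5: → [1,3),[0,2); WM=-1
i=2 t=2 v=5: → [2,4),[1,3); WM=0
i=3 t=3 v=1: → [3,5),[2,4); WM=1
i=4 t=3 v=6: → [3,5),[2,4); WM=1
i=5 t=4 v=3: → [4,6),[3,5); WM=2; [0,2) fires=6
i=6 t=4 v=6: → [4,6),[3,5); WM=2
i=7 t=5 v=9: → [5,7),[4,6); WM=3; [1,3) fires=10
i=8 t=8 v=6: → [8,10),[7,9); WM=6; [2,4) fires=12 [3,5) fires=16 [4,6) fires=18
i=9 t=10 v=1: → [10,12),[9,11); WM=8; [5,7) fires=9
i=10 t=12 v=3: → [12,14),[11,13); WM=10; [7,9) fires=6 [8,10) fires=6
i=11 t=12 v=5: → [12,14),[11,13); WM=10
i=12 t=13 v=9: → [13,15),[12,14); WM=11; [9,11) fires=1
i=13 t=14 v=6: → [14,16),[13,15); WM=12; [10,12) fires=1
i=14 t=7 v=5: DROP (t<12-0); WM=12
i=15 t=16 v=4: → [16,18),[15,17); WM=14; [11,13) fires=8 [12,14) fires=17
i=16 t=17 v=6: → [17,19),[16,18); WM=15; [13,15) fires=15
i=17 t=17 v=3: → [17,19),[16,18); WM=15

15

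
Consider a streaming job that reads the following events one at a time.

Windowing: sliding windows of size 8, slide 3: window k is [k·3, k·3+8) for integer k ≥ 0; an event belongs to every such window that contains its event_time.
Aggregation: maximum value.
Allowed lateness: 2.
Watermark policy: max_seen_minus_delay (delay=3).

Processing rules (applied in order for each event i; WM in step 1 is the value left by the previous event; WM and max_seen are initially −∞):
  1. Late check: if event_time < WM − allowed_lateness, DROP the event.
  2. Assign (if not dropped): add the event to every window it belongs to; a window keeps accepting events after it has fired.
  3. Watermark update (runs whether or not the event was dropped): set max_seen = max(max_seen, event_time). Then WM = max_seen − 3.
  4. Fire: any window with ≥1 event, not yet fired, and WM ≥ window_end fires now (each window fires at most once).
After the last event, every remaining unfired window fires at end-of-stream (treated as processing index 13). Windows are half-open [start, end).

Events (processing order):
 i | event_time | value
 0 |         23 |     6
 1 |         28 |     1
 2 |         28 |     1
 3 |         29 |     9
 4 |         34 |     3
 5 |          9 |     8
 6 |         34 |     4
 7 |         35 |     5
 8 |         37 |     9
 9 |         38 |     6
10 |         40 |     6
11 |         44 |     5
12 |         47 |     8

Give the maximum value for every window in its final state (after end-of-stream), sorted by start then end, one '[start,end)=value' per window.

[18,26)=6 [21,29)=6 [24,32)=9 [27,35)=9 [30,38)=9 [33,41)=9 [36,44)=9 [39,47)=6 [42,50)=8 [45,53)=8

i=0 t=23 v=6: → [21,29),[18,26); WM=20
i=1 t=28 v=1: → [27,35),[24,32),[21,29); WM=25
i=2 t=28 v=1: → [27,35),[24,32),[21,29); WM=25
i=3 t=29 v=9: → [27,35),[24,32); WM=26; [18,26) fires=6
i=4 t=34 v=3: → [33,41),[30,38),[27,35); WM=31; [21,29) fires=6
i=5 t=9 v=8: DROP (t<31-2); WM=31
i=6 t=34 v=4: → [33,41),[30,38),[27,35); WM=31
i=7 t=35 v=5: → [33,41),[30,38); WM=32; [24,32) fires=9
i=8 t=37 v=9: → [36,44),[33,41),[30,38); WM=34
i=9 t=38 v=6: → [36,44),[33,41); WM=35; [27,35) fires=9
i=10 t=40 v=6: → [39,47),[36,44),[33,41); WM=37
i=11 t=44 v=5: → [42,50),[39,47); WM=41; [30,38) fires=9 [33,41) fires=9
i=12 t=47 v=8: → [45,53),[42,50); WM=44; [36,44) fires=9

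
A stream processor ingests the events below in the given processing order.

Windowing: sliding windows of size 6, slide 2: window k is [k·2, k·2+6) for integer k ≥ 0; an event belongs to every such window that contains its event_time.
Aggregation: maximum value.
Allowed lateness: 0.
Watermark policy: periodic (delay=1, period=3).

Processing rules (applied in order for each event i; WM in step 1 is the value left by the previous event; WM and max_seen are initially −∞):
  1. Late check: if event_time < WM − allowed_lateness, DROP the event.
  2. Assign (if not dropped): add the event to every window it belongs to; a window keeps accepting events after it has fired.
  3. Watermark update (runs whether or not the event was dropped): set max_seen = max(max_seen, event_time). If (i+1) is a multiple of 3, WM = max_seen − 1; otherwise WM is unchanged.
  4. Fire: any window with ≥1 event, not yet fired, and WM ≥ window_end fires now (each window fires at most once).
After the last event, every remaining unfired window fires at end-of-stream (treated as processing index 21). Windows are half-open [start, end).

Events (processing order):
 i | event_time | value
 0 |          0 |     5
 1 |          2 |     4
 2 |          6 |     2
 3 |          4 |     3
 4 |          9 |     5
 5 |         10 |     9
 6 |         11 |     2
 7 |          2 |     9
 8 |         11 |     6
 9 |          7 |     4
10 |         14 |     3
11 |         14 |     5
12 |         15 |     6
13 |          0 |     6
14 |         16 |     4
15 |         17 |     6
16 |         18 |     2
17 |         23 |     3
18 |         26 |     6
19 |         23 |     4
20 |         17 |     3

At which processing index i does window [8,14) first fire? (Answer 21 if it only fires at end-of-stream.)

14

i=0 t=0 v=5: → [0,6); WM=−∞
i=1 t=2 v=4: → [2,8),[0,6); WM=−∞
i=2 t=6 v=2: → [6,12),[4,10),[2,8); WM=5
i=3 t=4 v=3: DROP (t<5-0); WM=5
i=4 t=9 v=5: → [8,14),[6,12),[4,10); WM=5
i=5 t=10 v=9: → [10,16),[8,14),[6,12); WM=9; [0,6) fires=5 [2,8) fires=4
i=6 t=11 v=2: → [10,16),[8,14),[6,12); WM=9
i=7 t=2 v=9: DROP (t<9-0); WM=9
i=8 t=11 v=6: → [10,16),[8,14),[6,12); WM=10; [4,10) fires=5
i=9 t=7 v=4: DROP (t<10-0); WM=10
i=10 t=14 v=3: → [14,20),[12,18),[10,16); WM=10
i=11 t=14 v=5: → [14,20),[12,18),[10,16); WM=13; [6,12) fires=9
i=12 t=15 v=6: → [14,20),[12,18),[10,16); WM=13
i=13 t=0 v=6: DROP (t<13-0); WM=13
i=14 t=16 v=4: → [16,22),[14,20),[12,18); WM=15; [8,14) fires=9
i=15 t=17 v=6: → [16,22),[14,20),[12,18); WM=15
i=16 t=18 v=2: → [18,24),[16,22),[14,20); WM=15
i=17 t=23 v=3: → [22,28),[20,26),[18,24); WM=22; [10,16) fires=9 [12,18) fires=6 [14,20) fires=6 [16,22) fires=6
i=18 t=26 v=6: → [26,32),[24,30),[22,28); WM=22
i=19 t=23 v=4: → [22,28),[20,26),[18,24); WM=22
i=20 t=17 v=3: DROP (t<22-0); WM=25; [18,24) fires=4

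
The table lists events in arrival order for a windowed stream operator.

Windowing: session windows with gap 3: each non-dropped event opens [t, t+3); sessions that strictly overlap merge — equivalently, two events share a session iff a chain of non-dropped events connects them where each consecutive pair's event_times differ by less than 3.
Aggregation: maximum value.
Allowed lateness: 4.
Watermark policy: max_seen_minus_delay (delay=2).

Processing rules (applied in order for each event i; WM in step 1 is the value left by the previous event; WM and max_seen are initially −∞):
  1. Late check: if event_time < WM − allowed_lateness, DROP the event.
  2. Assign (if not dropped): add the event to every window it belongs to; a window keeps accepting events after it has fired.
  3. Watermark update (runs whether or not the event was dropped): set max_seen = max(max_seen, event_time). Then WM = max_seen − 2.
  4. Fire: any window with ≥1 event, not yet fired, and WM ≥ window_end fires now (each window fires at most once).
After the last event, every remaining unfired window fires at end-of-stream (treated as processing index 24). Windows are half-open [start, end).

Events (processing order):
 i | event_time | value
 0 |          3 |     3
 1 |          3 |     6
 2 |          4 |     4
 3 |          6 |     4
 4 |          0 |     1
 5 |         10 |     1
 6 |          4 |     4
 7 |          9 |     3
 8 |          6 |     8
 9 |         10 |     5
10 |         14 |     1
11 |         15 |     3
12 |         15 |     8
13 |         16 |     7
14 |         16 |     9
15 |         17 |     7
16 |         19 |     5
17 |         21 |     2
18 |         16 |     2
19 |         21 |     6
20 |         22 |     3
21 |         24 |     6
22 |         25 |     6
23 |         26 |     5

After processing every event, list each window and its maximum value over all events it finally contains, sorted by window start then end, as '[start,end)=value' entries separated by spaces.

[0,3)=1 [3,9)=8 [9,13)=5 [14,29)=9

i=0 t=3 v=3: → [3,6); WM=1
i=1 t=3 v=6: → [3,6); WM=1
i=2 t=4 v=4: → [3,7); WM=2
i=3 t=6 v=4: → [3,9); WM=4
i=4 t=0 v=1: → [0,3); WM=4
i=5 t=10 v=1: → [10,13); WM=8
i=6 t=4 v=4: → [3,9); WM=8
i=7 t=9 v=3: → [9,13); WM=8
i=8 t=6 v=8: → [3,9); WM=8
i=9 t=10 v=5: → [9,13); WM=8
i=10 t=14 v=1: → [14,17); WM=12
i=11 t=15 v=3: → [14,18); WM=13
i=12 t=15 v=8: → [14,18); WM=13
i=13 t=16 v=7: → [14,19); WM=14
i=14 t=16 v=9: → [14,19); WM=14
i=15 t=17 v=7: → [14,20); WM=15
i=16 t=19 v=5: → [14,22); WM=17
i=17 t=21 v=2: → [14,24); WM=19
i=18 t=16 v=2: → [14,24); WM=19
i=19 t=21 v=6: → [14,24); WM=19
i=20 t=22 v=3: → [14,25); WM=20
i=21 t=24 v=6: → [14,27); WM=22
i=22 t=25 v=6: → [14,28); WM=23
i=23 t=26 v=5: → [14,29); WM=24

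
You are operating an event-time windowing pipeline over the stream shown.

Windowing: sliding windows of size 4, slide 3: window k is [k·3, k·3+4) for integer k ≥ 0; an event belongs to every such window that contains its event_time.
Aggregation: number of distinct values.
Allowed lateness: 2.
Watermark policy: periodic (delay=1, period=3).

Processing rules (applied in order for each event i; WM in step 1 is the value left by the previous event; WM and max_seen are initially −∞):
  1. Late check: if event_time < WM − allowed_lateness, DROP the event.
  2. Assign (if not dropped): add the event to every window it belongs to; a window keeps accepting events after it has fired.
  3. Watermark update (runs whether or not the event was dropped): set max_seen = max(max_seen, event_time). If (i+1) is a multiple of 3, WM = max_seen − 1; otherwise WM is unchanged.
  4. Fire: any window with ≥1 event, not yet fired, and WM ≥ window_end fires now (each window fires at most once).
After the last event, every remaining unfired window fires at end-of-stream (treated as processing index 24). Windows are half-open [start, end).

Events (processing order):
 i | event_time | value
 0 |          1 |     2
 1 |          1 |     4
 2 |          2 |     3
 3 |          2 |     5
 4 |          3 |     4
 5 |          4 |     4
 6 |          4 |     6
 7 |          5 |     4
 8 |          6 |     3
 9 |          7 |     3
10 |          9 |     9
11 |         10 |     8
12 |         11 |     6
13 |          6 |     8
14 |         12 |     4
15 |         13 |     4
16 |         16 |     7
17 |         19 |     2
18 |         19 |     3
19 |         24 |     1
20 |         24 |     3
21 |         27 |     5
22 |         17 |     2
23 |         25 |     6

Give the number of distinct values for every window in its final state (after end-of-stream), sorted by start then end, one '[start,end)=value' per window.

[0,4)=4 [3,7)=3 [6,10)=2 [9,13)=4 [12,16)=1 [15,19)=1 [18,22)=2 [21,25)=2 [24,28)=4 [27,31)=1

i=0 t=1 v=2: → [0,4); WM=−∞
i=1 t=1 v=4: → [0,4); WM=−∞
i=2 t=2 v=3: → [0,4); WM=1
i=3 t=2 v=5: → [0,4); WM=1
i=4 t=3 v=4: → [3,7),[0,4); WM=1
i=5 t=4 v=4: → [3,7); WM=3
i=6 t=4 v=6: → [3,7); WM=3
i=7 t=5 v=4: → [3,7); WM=3
i=8 t=6 v=3: → [6,10),[3,7); WM=5; [0,4) fires=4
i=9 t=7 v=3: → [6,10); WM=5
i=10 t=9 v=9: → [9,13),[6,10); WM=5
i=11 t=10 v=8: → [9,13); WM=9; [3,7) fires=3
i=12 t=11 v=6: → [9,13); WM=9
i=13 t=6 v=8: DROP (t<9-2); WM=9
i=14 t=12 v=4: → [12,16),[9,13); WM=11; [6,10) fires=2
i=15 t=13 v=4: → [12,16); WM=11
i=16 t=16 v=7: → [15,19); WM=11
i=17 t=19 v=2: → [18,22); WM=18; [9,13) fires=4 [12,16) fires=1
i=18 t=19 v=3: → [18,22); WM=18
i=19 t=24 v=1: → [24,28),[21,25); WM=18
i=20 t=24 v=3: → [24,28),[21,25); WM=23; [15,19) fires=1 [18,22) fires=2
i=21 t=27 v=5: → [27,31),[24,28); WM=23
i=22 t=17 v=2: DROP (t<23-2); WM=23
i=23 t=25 v=6: → [24,28); WM=26; [21,25) fires=2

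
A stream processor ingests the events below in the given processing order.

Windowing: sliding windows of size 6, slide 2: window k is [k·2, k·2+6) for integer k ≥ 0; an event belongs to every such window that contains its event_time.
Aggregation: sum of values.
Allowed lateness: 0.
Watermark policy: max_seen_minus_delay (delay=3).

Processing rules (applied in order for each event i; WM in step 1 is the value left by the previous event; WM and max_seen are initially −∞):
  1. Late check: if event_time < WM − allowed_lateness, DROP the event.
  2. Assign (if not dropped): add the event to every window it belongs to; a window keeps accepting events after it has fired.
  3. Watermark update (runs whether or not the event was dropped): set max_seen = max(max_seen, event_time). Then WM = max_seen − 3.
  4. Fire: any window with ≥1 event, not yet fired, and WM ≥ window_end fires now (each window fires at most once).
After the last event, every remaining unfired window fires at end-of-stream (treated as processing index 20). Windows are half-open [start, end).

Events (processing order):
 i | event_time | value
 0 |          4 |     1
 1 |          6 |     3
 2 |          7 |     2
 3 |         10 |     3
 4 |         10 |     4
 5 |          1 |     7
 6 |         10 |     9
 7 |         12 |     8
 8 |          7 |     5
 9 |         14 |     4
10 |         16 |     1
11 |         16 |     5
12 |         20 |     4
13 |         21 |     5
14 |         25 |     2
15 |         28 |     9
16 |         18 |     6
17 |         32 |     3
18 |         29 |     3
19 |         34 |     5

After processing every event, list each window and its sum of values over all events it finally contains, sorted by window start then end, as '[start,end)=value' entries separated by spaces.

i=0 t=4 v=1: → [4,10),[2,8),[0,6); WM=1
i=1 t=6 v=3: → [6,12),[4,10),[2,8); WM=3
i=2 t=7 v=2: → [6,12),[4,10),[2,8); WM=4
i=3 t=10 v=3: → [10,16),[8,14),[6,12); WM=7; [0,6) fires=1
i=4 t=10 v=4: → [10,16),[8,14),[6,12); WM=7
i=5 t=1 v=7: DROP (t<7-0); WM=7
i=6 t=10 v=9: → [10,16),[8,14),[6,12); WM=7
i=7 t=12 v=8: → [12,18),[10,16),[8,14); WM=9; [2,8) fires=6
i=8 t=7 v=5: DROP (t<9-0); WM=9
i=9 t=14 v=4: → [14,20),[12,18),[10,16); WM=11; [4,10) fires=6
i=10 t=16 v=1: → [16,22),[14,20),[12,18); WM=13; [6,12) fires=21
i=11 t=16 v=5: → [16,22),[14,20),[12,18); WM=13
i=12 t=20 v=4: → [20,26),[18,24),[16,22); WM=17; [8,14) fires=24 [10,16) fires=28
i=13 t=21 v=5: → [20,26),[18,24),[16,22); WM=18; [12,18) fires=18
i=14 t=25 v=2: → [24,30),[22,28),[20,26); WM=22; [14,20) fires=10 [16,22) fires=15
i=15 t=28 v=9: → [28,34),[26,32),[24,30); WM=25; [18,24) fires=9
i=16 t=18 v=6: DROP (t<25-0); WM=25
i=17 t=32 v=3: → [32,38),[30,36),[28,34); WM=29; [20,26) fires=11 [22,28) fires=2
i=18 t=29 v=3: → [28,34),[26,32),[24,30); WM=29
i=19 t=34 v=5: → [34,40),[32,38),[30,36); WM=31; [24,30) fires=14

[0,6)=1 [2,8)=6 [4,10)=6 [6,12)=21 [8,14)=24 [10,16)=28 [12,18)=18 [14,20)=10 [16,22)=15 [18,24)=9 [20,26)=11 [22,28)=2 [24,30)=14 [26,32)=12 [28,34)=15 [30,36)=8 [32,38)=8 [34,40)=5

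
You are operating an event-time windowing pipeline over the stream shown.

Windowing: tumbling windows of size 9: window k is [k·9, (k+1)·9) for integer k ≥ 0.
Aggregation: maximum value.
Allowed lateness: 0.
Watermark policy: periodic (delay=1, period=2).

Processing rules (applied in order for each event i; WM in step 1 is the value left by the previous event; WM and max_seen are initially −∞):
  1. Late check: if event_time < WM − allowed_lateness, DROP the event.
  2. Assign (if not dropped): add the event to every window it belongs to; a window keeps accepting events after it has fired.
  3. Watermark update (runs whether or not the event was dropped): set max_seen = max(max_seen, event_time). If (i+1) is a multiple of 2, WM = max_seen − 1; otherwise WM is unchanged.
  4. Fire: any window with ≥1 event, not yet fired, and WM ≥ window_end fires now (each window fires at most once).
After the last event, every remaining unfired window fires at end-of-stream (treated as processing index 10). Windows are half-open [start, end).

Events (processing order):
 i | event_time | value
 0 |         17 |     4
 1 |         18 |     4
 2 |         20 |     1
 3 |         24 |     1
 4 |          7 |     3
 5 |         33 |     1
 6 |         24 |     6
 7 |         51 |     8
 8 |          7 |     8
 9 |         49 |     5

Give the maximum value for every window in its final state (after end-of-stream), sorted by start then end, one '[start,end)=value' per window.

i=0 t=17 v=4: → [9,18); WM=−∞
i=1 t=18 v=4: → [18,27); WM=17
i=2 t=20 v=1: → [18,27); WM=17
i=3 t=24 v=1: → [18,27); WM=23; [9,18) fires=4
i=4 t=7 v=3: DROP (t<23-0); WM=23
i=5 t=33 v=1: → [27,36); WM=32; [18,27) fires=4
i=6 t=24 v=6: DROP (t<32-0); WM=32
i=7 t=51 v=8: → [45,54); WM=50; [27,36) fires=1
i=8 t=7 v=8: DROP (t<50-0); WM=50
i=9 t=49 v=5: DROP (t<50-0); WM=50

[9,18)=4 [18,27)=4 [27,36)=1 [45,54)=8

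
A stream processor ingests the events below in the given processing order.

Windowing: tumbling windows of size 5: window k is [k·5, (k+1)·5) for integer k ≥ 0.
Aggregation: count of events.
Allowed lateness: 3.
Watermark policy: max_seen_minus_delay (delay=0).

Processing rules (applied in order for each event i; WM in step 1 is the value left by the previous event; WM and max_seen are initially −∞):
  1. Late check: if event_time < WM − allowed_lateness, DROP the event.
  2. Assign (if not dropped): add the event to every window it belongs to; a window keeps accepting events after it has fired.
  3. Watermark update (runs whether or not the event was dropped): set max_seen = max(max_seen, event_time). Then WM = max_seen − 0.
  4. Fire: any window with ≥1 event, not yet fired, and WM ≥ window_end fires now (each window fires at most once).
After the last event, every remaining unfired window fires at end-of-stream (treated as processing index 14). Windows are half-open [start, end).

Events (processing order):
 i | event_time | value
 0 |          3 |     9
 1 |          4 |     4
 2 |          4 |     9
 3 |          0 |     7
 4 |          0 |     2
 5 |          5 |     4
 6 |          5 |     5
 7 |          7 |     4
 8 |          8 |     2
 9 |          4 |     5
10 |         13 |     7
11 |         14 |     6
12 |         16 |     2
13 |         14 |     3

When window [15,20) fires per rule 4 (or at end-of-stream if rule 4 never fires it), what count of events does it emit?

i=0 t=3 v=9: → [0,5); WM=3
i=1 t=4 v=4: → [0,5); WM=4
i=2 t=4 v=9: → [0,5); WM=4
i=3 t=0 v=7: DROP (t<4-3); WM=4
i=4 t=0 v=2: DROP (t<4-3); WM=4
i=5 t=5 v=4: → [5,10); WM=5; [0,5) fires=3
i=6 t=5 v=5: → [5,10); WM=5
i=7 t=7 v=4: → [5,10); WM=7
i=8 t=8 v=2: → [5,10); WM=8
i=9 t=4 v=5: DROP (t<8-3); WM=8
i=10 t=13 v=7: → [10,15); WM=13; [5,10) fires=4
i=11 t=14 v=6: → [10,15); WM=14
i=12 t=16 v=2: → [15,20); WM=16; [10,15) fires=2
i=13 t=14 v=3: → [10,15); WM=16

1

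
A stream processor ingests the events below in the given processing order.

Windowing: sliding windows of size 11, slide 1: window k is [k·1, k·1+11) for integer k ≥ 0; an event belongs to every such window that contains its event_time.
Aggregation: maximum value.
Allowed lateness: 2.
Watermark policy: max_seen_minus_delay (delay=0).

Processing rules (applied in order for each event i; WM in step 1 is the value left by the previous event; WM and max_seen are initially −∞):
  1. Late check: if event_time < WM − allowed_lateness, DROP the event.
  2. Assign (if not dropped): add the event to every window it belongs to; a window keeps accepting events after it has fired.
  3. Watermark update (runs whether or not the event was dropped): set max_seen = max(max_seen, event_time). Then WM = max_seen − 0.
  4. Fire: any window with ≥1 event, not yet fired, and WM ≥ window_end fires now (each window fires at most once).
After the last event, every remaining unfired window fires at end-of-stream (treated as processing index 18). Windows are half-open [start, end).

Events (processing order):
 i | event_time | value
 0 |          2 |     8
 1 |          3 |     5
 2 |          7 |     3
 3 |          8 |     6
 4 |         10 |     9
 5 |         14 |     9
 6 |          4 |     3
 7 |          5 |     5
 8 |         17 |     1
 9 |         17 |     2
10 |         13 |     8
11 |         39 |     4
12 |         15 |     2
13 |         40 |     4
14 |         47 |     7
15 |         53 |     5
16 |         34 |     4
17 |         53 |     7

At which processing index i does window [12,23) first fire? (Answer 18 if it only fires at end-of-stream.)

11

i=0 t=2 v=8: → [2,13),[1,12),[0,11); WM=2
i=1 t=3 v=5: → [3,14),[2,13),[1,12),[0,11); WM=3
i=2 t=7 v=3: → [7,18),[6,17),[5,16),[4,15),[3,14),[2,13),[1,12),[0,11); WM=7
i=3 t=8 v=6: → [8,19),[7,18),[6,17),[5,16),[4,15),[3,14),[2,13),[1,12),[0,11); WM=8
i=4 t=10 v=9: → [10,21),[9,20),[8,19),[7,18),[6,17),[5,16),[4,15),[3,14),[2,13),[1,12),[0,11); WM=10
i=5 t=14 v=9: → [14,25),[13,24),[12,23),[11,22),[10,21),[9,20),[8,19),[7,18),[6,17),[5,16),[4,15); WM=14; [0,11) fires=9 [1,12) fires=9 [2,13) fires=9 [3,14) fires=9
i=6 t=4 v=3: DROP (t<14-2); WM=14
i=7 t=5 v=5: DROP (t<14-2); WM=14
i=8 t=17 v=1: → [17,28),[16,27),[15,26),[14,25),[13,24),[12,23),[11,22),[10,21),[9,20),[8,19),[7,18); WM=17; [4,15) fires=9 [5,16) fires=9 [6,17) fires=9
i=9 t=17 v=2: → [17,28),[16,27),[15,26),[14,25),[13,24),[12,23),[11,22),[10,21),[9,20),[8,19),[7,18); WM=17
i=10 t=13 v=8: DROP (t<17-2); WM=17
i=11 t=39 v=4: → [39,50),[38,49),[37,48),[36,47),[35,46),[34,45),[33,44),[32,43),[31,42),[30,41),[29,40); WM=39; [7,18) fires=9 [8,19) fires=9 [9,20) fires=9 [10,21) fires=9 [11,22) fires=9 [12,23) fires=9 [13,24) fires=9 [14,25) fires=9 [15,26) fires=2 [16,27) fires=2 [17,28) fires=2
i=12 t=15 v=2: DROP (t<39-2); WM=39
i=13 t=40 v=4: → [40,51),[39,50),[38,49),[37,48),[36,47),[35,46),[34,45),[33,44),[32,43),[31,42),[30,41); WM=40; [29,40) fires=4
i=14 t=47 v=7: → [47,58),[46,57),[45,56),[44,55),[43,54),[42,53),[41,52),[40,51),[39,50),[38,49),[37,48); WM=47; [30,41) fires=4 [31,42) fires=4 [32,43) fires=4 [33,44) fires=4 [34,45) fires=4 [35,46) fires=4 [36,47) fires=4
i=15 t=53 v=5: → [53,64),[52,63),[51,62),[50,61),[49,60),[48,59),[47,58),[46,57),[45,56),[44,55),[43,54); WM=53; [37,48) fires=7 [38,49) fires=7 [39,50) fires=7 [40,51) fires=7 [41,52) fires=7 [42,53) fires=7
i=16 t=34 v=4: DROP (t<53-2); WM=53
i=17 t=53 v=7: → [53,64),[52,63),[51,62),[50,61),[49,60),[48,59),[47,58),[46,57),[45,56),[44,55),[43,54); WM=53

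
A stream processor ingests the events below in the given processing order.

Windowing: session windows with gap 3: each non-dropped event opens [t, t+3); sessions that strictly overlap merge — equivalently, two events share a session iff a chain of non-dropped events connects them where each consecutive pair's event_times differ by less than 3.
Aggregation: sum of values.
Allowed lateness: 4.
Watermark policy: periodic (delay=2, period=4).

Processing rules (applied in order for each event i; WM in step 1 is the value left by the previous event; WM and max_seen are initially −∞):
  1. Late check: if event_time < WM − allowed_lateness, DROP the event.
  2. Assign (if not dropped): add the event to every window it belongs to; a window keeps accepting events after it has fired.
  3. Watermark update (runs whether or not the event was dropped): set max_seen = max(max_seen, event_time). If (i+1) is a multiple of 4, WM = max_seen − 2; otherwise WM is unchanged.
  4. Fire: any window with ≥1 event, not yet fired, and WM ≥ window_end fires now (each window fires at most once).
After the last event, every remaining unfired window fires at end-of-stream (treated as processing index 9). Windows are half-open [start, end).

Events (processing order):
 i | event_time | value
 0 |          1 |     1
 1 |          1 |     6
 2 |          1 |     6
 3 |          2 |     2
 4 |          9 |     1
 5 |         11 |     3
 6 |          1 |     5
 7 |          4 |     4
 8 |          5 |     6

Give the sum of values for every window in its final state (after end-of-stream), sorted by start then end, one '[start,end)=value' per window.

i=0 t=1 v=1: → [1,4); WM=−∞
i=1 t=1 v=6: → [1,4); WM=−∞
i=2 t=1 v=6: → [1,4); WM=−∞
i=3 t=2 v=2: → [1,5); WM=0
i=4 t=9 v=1: → [9,12); WM=0
i=5 t=11 v=3: → [9,14); WM=0
i=6 t=1 v=5: → [1,5); WM=0
i=7 t=4 v=4: → [1,7); WM=9
i=8 t=5 v=6: → [1,8); WM=9

[1,8)=30 [9,14)=4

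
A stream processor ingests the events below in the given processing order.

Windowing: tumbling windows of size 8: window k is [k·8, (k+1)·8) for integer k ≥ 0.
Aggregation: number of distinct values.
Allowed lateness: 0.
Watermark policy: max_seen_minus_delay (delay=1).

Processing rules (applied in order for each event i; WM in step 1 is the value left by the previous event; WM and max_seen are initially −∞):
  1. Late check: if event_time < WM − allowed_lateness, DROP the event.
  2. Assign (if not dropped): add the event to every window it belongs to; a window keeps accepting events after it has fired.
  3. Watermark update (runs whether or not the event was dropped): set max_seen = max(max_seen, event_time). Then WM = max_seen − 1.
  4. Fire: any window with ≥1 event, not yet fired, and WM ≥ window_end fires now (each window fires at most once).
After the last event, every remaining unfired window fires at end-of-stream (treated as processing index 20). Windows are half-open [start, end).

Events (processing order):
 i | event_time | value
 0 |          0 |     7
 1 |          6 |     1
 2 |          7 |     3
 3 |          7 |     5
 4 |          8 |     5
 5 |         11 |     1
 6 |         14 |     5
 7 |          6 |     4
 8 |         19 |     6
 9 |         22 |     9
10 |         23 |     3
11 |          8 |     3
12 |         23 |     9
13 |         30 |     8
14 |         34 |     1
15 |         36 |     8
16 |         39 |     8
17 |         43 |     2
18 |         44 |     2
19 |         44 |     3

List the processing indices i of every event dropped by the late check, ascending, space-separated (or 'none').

i=0 t=0 v=7: → [0,8); WM=-1
i=1 t=6 v=1: → [0,8); WM=5
i=2 t=7 v=3: → [0,8); WM=6
i=3 t=7 v=5: → [0,8); WM=6
i=4 t=8 v=5: → [8,16); WM=7
i=5 t=11 v=1: → [8,16); WM=10; [0,8) fires=4
i=6 t=14 v=5: → [8,16); WM=13
i=7 t=6 v=4: DROP (t<13-0); WM=13
i=8 t=19 v=6: → [16,24); WM=18; [8,16) fires=2
i=9 t=22 v=9: → [16,24); WM=21
i=10 t=23 v=3: → [16,24); WM=22
i=11 t=8 v=3: DROP (t<22-0); WM=22
i=12 t=23 v=9: → [16,24); WM=22
i=13 t=30 v=8: → [24,32); WM=29; [16,24) fires=3
i=14 t=34 v=1: → [32,40); WM=33; [24,32) fires=1
i=15 t=36 v=8: → [32,40); WM=35
i=16 t=39 v=8: → [32,40); WM=38
i=17 t=43 v=2: → [40,48); WM=42; [32,40) fires=2
i=18 t=44 v=2: → [40,48); WM=43
i=19 t=44 v=3: → [40,48); WM=43

7 11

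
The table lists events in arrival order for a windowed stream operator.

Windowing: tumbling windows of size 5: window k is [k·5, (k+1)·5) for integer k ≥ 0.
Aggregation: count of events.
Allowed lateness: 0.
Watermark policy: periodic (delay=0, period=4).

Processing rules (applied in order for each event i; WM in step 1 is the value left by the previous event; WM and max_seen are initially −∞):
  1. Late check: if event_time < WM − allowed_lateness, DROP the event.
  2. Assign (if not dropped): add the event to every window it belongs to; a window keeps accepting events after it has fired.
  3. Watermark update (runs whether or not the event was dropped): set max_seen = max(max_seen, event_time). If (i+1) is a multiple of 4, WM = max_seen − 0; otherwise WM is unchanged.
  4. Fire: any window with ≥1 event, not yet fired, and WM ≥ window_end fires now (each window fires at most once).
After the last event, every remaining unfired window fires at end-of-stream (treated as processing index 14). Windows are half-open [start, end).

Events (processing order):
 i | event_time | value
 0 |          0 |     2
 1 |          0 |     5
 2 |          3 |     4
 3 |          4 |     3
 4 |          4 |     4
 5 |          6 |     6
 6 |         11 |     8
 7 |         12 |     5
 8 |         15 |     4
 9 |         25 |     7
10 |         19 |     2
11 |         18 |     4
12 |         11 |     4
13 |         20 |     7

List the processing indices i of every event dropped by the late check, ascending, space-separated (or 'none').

12 13

i=0 t=0 v=2: → [0,5); WM=−∞
i=1 t=0 v=5: → [0,5); WM=−∞
i=2 t=3 v=4: → [0,5); WM=−∞
i=3 t=4 v=3: → [0,5); WM=4
i=4 t=4 v=4: → [0,5); WM=4
i=5 t=6 v=6: → [5,10); WM=4
i=6 t=11 v=8: → [10,15); WM=4
i=7 t=12 v=5: → [10,15); WM=12; [0,5) fires=5 [5,10) fires=1
i=8 t=15 v=4: → [15,20); WM=12
i=9 t=25 v=7: → [25,30); WM=12
i=10 t=19 v=2: → [15,20); WM=12
i=11 t=18 v=4: → [15,20); WM=25; [10,15) fires=2 [15,20) fires=3
i=12 t=11 v=4: DROP (t<25-0); WM=25
i=13 t=20 v=7: DROP (t<25-0); WM=25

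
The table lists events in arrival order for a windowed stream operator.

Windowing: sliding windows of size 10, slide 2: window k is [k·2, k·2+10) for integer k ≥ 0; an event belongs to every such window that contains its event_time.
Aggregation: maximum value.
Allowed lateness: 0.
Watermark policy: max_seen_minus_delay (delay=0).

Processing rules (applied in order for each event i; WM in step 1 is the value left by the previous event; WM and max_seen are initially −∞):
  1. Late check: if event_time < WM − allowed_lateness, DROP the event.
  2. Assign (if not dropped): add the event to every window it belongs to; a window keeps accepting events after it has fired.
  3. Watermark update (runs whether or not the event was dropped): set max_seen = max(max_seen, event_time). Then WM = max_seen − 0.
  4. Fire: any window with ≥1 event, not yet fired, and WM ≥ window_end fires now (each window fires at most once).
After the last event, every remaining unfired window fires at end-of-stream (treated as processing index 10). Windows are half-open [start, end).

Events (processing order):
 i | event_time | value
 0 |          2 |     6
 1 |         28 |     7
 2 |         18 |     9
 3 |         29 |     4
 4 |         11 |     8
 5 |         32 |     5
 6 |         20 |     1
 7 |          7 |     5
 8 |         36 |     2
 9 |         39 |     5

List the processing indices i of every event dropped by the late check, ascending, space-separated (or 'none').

i=0 t=2 v=6: → [2,12),[0,10); WM=2
i=1 t=28 v=7: → [28,38),[26,36),[24,34),[22,32),[20,30); WM=28; [0,10) fires=6 [2,12) fires=6
i=2 t=18 v=9: DROP (t<28-0); WM=28
i=3 t=29 v=4: → [28,38),[26,36),[24,34),[22,32),[20,30); WM=29
i=4 t=11 v=8: DROP (t<29-0); WM=29
i=5 t=32 v=5: → [32,42),[30,40),[28,38),[26,36),[24,34); WM=32; [20,30) fires=7 [22,32) fires=7
i=6 t=20 v=1: DROP (t<32-0); WM=32
i=7 t=7 v=5: DROP (t<32-0); WM=32
i=8 t=36 v=2: → [36,46),[34,44),[32,42),[30,40),[28,38); WM=36; [24,34) fires=7 [26,36) fires=7
i=9 t=39 v=5: → [38,48),[36,46),[34,44),[32,42),[30,40); WM=39; [28,38) fires=7

2 4 6 7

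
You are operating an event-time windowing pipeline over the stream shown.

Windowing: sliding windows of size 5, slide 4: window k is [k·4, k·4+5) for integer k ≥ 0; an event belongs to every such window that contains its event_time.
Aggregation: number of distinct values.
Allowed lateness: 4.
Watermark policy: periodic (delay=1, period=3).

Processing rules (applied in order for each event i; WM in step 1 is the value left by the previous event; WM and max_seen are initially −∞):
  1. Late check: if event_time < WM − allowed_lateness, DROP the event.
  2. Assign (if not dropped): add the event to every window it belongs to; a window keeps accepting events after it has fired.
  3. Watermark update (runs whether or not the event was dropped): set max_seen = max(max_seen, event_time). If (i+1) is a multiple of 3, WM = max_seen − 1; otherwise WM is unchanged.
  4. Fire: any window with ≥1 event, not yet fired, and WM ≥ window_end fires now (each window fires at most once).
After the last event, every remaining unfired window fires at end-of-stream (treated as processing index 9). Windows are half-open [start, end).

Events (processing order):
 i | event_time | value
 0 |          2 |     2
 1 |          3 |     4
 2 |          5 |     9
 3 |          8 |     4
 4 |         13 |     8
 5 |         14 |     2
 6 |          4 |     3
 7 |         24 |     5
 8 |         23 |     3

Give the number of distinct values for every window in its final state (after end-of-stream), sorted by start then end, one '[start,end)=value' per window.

[0,5)=2 [4,9)=2 [8,13)=1 [12,17)=2 [20,25)=2 [24,29)=1

i=0 t=2 v=2: → [0,5); WM=−∞
i=1 t=3 v=4: → [0,5); WM=−∞
i=2 t=5 v=9: → [4,9); WM=4
i=3 t=8 v=4: → [8,13),[4,9); WM=4
i=4 t=13 v=8: → [12,17); WM=4
i=5 t=14 v=2: → [12,17); WM=13; [0,5) fires=2 [4,9) fires=2 [8,13) fires=1
i=6 t=4 v=3: DROP (t<13-4); WM=13
i=7 t=24 v=5: → [24,29),[20,25); WM=13
i=8 t=23 v=3: → [20,25); WM=23; [12,17) fires=2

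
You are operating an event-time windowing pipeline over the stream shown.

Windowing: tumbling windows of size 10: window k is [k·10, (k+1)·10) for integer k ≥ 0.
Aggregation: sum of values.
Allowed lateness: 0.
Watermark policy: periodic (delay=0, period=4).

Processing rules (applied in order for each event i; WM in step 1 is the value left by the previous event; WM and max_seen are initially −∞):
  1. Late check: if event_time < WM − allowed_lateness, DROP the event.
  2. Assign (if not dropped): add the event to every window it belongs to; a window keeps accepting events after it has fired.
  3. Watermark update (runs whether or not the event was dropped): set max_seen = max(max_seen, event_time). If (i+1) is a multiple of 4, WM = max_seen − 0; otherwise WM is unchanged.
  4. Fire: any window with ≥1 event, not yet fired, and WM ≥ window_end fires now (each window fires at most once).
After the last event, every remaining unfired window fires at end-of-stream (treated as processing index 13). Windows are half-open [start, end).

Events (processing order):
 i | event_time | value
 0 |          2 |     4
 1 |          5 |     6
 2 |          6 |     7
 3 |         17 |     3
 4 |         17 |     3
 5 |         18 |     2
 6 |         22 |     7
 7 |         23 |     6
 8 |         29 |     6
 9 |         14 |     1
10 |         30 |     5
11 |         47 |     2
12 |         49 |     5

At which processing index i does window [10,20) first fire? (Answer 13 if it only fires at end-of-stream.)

7

i=0 t=2 v=4: → [0,10); WM=−∞
i=1 t=5 v=6: → [0,10); WM=−∞
i=2 t=6 v=7: → [0,10); WM=−∞
i=3 t=17 v=3: → [10,20); WM=17; [0,10) fires=17
i=4 t=17 v=3: → [10,20); WM=17
i=5 t=18 v=2: → [10,20); WM=17
i=6 t=22 v=7: → [20,30); WM=17
i=7 t=23 v=6: → [20,30); WM=23; [10,20) fires=8
i=8 t=29 v=6: → [20,30); WM=23
i=9 t=14 v=1: DROP (t<23-0); WM=23
i=10 t=30 v=5: → [30,40); WM=23
i=11 t=47 v=2: → [40,50); WM=47; [20,30) fires=19 [30,40) fires=5
i=12 t=49 v=5: → [40,50); WM=47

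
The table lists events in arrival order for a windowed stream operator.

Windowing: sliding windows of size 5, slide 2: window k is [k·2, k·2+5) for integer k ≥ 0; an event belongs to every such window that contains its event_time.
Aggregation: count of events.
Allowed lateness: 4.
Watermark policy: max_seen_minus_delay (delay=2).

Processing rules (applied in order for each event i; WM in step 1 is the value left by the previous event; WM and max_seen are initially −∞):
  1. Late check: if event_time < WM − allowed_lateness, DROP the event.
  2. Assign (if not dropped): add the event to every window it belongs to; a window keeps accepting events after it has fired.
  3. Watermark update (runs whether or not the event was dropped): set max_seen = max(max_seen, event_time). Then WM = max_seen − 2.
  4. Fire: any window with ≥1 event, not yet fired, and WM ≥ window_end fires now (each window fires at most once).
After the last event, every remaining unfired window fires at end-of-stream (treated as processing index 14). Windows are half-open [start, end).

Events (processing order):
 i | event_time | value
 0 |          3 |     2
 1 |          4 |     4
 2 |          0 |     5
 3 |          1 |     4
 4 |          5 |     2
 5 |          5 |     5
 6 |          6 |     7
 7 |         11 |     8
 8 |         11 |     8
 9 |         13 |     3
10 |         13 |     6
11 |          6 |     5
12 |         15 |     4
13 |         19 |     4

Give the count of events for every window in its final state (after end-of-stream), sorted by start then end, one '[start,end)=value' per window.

i=0 t=3 v=2: → [2,7),[0,5); WM=1
i=1 t=4 v=4: → [4,9),[2,7),[0,5); WM=2
i=2 t=0 v=5: → [0,5); WM=2
i=3 t=1 v=4: → [0,5); WM=2
i=4 t=5 v=2: → [4,9),[2,7); WM=3
i=5 t=5 v=5: → [4,9),[2,7); WM=3
i=6 t=6 v=7: → [6,11),[4,9),[2,7); WM=4
i=7 t=11 v=8: → [10,15),[8,13); WM=9; [0,5) fires=4 [2,7) fires=5 [4,9) fires=4
i=8 t=11 v=8: → [10,15),[8,13); WM=9
i=9 t=13 v=3: → [12,17),[10,15); WM=11; [6,11) fires=1
i=10 t=13 v=6: → [12,17),[10,15); WM=11
i=11 t=6 v=5: DROP (t<11-4); WM=11
i=12 t=15 v=4: → [14,19),[12,17); WM=13; [8,13) fires=2
i=13 t=19 v=4: → [18,23),[16,21); WM=17; [10,15) fires=4 [12,17) fires=3

[0,5)=4 [2,7)=5 [4,9)=4 [6,11)=1 [8,13)=2 [10,15)=4 [12,17)=3 [14,19)=1 [16,21)=1 [18,23)=1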